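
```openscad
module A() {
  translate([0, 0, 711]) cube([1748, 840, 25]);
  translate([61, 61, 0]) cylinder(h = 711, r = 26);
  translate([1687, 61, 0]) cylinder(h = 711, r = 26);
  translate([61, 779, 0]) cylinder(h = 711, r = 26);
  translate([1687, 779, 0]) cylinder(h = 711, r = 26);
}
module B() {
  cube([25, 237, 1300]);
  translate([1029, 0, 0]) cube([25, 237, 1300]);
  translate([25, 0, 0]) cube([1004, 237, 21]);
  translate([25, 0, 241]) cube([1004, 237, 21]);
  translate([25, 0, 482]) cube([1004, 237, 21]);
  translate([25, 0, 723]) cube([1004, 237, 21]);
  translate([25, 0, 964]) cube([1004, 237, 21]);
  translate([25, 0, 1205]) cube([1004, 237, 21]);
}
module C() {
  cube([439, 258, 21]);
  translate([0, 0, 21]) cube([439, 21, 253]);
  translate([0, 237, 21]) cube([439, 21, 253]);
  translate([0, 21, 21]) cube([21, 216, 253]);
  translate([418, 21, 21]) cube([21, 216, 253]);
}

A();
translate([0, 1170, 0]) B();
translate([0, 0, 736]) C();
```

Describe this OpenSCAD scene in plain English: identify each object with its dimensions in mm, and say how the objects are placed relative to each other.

A is a table: top 1748 mm (x) × 840 mm (y), 25 mm thick, upper face at z = 736 mm, on four round legs of 52 mm diameter, each leg's bounding box inset 35 mm from the nearest pair of top edges, running from z = 0 to the bottom of the top.

B is a bookshelf 1054 mm wide overall, 237 mm deep and 1300 mm tall. The two sides are 25 mm thick vertical panels. 6 horizontal shelves of 21 mm thickness span between the inner faces of the sides; the lowest shelf sits on the floor and shelves are stacked with a clear vertical gap of 220 mm between each pair.

C is an open storage box with external size 439×258×274 mm and wall thickness 21 mm (the base is also 21 mm thick). The base covers the whole footprint; the four walls stand on the base, with the y-facing walls full-width and the x-facing walls fitting between their inner faces.

The bookshelf is on the floor beside the table on its +y side. The open box is on top of the table.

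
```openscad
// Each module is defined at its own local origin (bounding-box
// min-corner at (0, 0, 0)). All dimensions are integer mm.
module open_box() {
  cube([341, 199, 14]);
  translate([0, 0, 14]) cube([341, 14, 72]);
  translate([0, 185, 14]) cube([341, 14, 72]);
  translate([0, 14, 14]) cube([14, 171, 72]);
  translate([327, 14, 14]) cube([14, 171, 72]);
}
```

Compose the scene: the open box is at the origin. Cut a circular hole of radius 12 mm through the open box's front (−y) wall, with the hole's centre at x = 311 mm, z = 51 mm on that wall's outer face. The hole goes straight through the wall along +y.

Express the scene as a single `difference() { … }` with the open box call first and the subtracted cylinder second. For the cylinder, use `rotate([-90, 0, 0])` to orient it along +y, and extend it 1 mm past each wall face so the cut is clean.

difference() {
  open_box();
  translate([311, -1, 51]) rotate([-90, 0, 0]) cylinder(h = 16, r = 12);
}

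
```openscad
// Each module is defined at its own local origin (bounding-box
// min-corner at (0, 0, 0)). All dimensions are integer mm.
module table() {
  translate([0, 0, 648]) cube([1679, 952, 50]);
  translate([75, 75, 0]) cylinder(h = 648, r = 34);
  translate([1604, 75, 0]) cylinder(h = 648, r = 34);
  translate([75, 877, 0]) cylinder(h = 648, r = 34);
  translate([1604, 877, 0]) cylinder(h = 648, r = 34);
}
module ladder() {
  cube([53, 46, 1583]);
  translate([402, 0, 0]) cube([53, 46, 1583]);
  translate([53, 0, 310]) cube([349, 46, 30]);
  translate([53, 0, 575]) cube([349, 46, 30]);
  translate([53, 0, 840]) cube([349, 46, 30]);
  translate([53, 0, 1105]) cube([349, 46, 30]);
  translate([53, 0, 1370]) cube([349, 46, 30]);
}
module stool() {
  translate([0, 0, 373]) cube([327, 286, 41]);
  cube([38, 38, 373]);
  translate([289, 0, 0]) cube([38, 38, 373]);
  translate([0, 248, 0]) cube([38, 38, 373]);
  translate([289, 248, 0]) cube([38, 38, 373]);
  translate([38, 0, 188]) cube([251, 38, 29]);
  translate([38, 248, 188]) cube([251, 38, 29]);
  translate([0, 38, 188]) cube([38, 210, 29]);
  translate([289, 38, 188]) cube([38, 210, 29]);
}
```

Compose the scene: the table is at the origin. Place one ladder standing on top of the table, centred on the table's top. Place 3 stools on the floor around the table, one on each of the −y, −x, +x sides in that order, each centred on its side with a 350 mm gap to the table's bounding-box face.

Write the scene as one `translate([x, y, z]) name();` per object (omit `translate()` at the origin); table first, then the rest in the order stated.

table();
translate([612, 453, 698]) ladder();
translate([676, -636, 0]) stool();
translate([-677, 333, 0]) stool();
translate([2029, 333, 0]) stool();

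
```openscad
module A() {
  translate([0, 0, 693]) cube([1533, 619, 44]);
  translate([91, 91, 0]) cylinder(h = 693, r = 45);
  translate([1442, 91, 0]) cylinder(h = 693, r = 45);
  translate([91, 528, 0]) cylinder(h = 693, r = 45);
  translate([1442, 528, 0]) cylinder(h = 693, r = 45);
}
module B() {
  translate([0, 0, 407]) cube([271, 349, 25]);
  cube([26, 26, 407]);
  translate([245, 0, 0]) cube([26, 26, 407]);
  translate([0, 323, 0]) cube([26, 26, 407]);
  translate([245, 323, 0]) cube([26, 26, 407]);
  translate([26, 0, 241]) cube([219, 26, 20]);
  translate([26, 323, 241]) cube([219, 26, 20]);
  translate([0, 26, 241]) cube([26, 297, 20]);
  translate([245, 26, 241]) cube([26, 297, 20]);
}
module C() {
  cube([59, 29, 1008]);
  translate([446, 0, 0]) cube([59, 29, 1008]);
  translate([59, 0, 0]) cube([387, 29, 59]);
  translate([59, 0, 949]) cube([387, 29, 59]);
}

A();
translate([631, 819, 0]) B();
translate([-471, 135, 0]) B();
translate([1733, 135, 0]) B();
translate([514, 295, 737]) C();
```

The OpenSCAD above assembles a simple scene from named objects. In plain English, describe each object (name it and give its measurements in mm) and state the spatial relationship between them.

A is a table: top 1533 mm (x) × 619 mm (y), 44 mm thick, upper face at z = 737 mm, on four round legs of 90 mm diameter, each leg's bounding box inset 46 mm from the nearest pair of top edges, running from z = 0 to the bottom of the top.

B is a four-legged stool. The seat is 271×349 mm, 25 mm thick, top at z = 432 mm. It stands on four square legs, each 26×26 mm in cross-section, from z = 0 to the seat underside, each flush with a corner of the seat. Four stretchers, 26 mm wide and 20 mm tall, connect adjacent legs with their undersides at z = 241 mm, each running between the inner faces of the legs it joins and aligned with the legs' outer faces on the other axis.

C is a picture frame with a 387×890 mm rectangular opening (x by z) and a uniform 59 mm border on every side. Frame depth is 29 mm along y. It is built from two vertical stiles running the full outside height and two horizontal rails spanning the gap between the stiles.

Three stools sit around the table at the +y, −x, +x sides. The picture frame is on top of the table, centred.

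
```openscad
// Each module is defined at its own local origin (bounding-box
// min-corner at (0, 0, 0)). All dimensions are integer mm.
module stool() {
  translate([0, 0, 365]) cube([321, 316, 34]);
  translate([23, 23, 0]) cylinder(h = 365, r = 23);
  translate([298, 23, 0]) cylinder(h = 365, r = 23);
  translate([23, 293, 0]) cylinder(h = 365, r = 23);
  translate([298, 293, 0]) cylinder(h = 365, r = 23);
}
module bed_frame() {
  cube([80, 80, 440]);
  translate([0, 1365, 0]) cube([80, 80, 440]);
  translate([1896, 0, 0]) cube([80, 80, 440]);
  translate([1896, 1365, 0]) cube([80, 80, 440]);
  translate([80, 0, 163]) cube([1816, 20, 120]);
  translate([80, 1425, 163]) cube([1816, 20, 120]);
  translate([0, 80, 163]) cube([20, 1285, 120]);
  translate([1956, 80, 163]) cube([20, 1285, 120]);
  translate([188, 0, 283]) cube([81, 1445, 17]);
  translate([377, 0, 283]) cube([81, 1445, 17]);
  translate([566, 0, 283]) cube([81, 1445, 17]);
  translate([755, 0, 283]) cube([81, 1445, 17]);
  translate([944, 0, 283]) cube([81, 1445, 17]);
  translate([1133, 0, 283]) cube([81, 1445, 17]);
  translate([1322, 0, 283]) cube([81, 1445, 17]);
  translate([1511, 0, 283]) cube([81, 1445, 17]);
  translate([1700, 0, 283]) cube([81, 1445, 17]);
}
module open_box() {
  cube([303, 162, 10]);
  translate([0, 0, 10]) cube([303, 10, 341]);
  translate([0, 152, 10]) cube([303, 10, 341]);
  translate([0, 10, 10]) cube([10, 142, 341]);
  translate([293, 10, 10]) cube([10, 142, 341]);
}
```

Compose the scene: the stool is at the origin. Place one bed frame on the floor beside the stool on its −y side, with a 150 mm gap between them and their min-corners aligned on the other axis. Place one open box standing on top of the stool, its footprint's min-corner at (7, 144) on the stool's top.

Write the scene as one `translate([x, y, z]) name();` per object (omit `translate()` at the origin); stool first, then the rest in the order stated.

stool();
translate([0, -1595, 0]) bed_frame();
translate([7, 144, 399]) open_box();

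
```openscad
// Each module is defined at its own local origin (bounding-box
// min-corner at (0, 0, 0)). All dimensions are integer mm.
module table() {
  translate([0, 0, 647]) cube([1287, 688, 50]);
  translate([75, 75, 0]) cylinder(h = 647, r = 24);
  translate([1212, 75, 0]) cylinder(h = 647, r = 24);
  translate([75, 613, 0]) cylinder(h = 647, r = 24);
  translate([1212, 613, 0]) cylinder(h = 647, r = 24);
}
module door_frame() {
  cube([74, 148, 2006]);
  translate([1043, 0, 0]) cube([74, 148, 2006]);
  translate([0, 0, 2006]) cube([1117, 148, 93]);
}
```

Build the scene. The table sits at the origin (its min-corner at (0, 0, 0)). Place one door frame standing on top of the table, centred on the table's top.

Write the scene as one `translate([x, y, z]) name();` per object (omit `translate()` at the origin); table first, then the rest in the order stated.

table();
translate([85, 270, 697]) door_frame();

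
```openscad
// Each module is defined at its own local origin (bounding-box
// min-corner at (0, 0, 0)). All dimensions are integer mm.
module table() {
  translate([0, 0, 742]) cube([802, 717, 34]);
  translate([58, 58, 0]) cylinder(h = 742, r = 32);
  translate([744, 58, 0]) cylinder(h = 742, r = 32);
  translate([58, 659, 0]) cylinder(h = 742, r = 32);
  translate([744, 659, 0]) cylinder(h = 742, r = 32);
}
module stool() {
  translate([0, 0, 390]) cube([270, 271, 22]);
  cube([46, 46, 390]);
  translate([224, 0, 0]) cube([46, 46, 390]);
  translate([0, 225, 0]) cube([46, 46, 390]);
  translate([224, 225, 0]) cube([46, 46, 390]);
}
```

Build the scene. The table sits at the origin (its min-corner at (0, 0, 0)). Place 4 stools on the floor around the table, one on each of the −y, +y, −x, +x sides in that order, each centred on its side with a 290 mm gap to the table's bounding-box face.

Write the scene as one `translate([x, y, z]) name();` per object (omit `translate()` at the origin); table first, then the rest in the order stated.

table();
translate([266, -561, 0]) stool();
translate([266, 1007, 0]) stool();
translate([-560, 223, 0]) stool();
translate([1092, 223, 0]) stool();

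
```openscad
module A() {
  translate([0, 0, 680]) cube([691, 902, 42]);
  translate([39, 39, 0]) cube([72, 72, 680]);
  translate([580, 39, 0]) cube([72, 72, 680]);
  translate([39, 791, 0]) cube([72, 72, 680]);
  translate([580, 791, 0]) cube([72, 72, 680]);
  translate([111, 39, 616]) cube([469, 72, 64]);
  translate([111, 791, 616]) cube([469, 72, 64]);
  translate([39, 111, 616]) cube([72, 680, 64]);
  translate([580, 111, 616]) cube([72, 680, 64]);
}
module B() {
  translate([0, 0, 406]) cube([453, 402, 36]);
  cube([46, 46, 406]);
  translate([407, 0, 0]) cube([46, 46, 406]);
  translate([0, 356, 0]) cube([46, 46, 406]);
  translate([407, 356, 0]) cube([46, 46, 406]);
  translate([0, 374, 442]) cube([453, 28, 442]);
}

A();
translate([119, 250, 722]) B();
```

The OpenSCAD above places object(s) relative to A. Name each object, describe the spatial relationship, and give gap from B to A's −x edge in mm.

A is a table. B is a chair. The chair is on top of the table, centred. The gap from the chair to the table's −x edge is 119 mm.

The chair's min-x is at 119; the table's min-x is 0; gap = 119 mm.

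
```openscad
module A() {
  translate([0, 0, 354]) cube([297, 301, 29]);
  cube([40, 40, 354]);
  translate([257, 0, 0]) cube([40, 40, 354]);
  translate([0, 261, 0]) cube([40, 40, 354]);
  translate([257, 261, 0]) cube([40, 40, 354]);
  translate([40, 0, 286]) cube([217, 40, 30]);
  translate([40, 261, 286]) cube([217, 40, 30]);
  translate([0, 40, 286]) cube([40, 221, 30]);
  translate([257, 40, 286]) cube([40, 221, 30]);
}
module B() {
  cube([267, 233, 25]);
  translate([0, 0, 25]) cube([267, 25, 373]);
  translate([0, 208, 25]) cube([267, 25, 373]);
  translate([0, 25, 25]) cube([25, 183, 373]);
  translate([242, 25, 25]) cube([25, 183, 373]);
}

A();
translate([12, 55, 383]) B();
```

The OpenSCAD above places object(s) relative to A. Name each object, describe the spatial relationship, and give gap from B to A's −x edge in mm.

The open box's min-x is at 12; the stool's min-x is 0; gap = 12 mm.

A is a stool. B is an open box. The open box is on top of the stool. The gap from the open box to the stool's −x edge is 12 mm.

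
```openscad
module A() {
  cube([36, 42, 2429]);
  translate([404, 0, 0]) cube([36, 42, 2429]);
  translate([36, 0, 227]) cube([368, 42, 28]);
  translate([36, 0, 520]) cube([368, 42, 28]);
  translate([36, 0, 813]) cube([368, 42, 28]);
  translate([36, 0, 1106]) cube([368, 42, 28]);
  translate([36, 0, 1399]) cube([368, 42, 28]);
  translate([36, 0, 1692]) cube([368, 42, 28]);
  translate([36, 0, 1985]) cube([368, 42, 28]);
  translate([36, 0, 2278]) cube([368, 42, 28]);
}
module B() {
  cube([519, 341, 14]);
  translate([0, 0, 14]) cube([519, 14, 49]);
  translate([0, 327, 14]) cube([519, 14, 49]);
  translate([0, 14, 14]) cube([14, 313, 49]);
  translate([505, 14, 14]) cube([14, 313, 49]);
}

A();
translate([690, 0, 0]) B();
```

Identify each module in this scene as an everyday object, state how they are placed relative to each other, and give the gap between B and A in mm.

A is a ladder. B is an open box. The open box is on the floor beside the ladder on its +x side. The gap between the open box and the ladder is 250 mm.

The open box's nearest face is 250 mm from the ladder's +x face.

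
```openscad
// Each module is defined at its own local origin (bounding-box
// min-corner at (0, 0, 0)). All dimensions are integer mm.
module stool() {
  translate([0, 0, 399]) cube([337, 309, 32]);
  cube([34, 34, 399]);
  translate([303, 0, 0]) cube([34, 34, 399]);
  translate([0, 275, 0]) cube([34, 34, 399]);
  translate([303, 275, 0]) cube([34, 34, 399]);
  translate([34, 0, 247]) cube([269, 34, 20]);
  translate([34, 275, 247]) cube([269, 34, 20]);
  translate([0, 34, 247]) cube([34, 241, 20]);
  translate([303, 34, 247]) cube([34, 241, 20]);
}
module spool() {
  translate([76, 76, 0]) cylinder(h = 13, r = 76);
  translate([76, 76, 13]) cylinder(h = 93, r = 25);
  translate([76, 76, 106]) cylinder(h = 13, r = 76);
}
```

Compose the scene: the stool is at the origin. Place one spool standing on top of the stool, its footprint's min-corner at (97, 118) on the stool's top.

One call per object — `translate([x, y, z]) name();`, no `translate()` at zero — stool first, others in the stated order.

stool();
translate([97, 118, 431]) spool();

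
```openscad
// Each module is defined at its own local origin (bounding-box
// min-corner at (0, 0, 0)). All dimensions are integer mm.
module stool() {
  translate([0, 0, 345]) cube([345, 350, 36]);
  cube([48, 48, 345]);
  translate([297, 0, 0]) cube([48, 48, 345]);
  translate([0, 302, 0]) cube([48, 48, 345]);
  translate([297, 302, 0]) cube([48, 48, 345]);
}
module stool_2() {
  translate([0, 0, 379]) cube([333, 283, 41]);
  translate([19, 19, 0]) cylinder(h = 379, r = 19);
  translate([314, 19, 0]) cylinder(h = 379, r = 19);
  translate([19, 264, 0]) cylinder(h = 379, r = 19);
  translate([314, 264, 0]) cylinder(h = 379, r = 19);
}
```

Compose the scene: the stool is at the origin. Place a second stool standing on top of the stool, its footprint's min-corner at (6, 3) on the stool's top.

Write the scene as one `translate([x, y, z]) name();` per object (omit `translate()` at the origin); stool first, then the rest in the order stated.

stool();
translate([6, 3, 381]) stool_2();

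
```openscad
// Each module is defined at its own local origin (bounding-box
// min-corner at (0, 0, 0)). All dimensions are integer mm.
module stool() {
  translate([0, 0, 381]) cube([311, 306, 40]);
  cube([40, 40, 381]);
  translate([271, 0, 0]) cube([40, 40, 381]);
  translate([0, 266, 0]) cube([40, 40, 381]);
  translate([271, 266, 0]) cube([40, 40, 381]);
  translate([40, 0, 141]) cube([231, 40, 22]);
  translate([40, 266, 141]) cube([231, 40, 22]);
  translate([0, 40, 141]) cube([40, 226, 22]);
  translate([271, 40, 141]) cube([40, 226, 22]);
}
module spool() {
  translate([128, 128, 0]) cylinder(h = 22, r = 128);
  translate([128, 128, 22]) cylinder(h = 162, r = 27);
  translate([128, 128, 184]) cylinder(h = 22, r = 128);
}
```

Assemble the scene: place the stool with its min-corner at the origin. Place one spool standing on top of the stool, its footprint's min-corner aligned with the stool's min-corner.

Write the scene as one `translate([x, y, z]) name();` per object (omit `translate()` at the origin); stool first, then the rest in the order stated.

stool();
translate([0, 0, 421]) spool();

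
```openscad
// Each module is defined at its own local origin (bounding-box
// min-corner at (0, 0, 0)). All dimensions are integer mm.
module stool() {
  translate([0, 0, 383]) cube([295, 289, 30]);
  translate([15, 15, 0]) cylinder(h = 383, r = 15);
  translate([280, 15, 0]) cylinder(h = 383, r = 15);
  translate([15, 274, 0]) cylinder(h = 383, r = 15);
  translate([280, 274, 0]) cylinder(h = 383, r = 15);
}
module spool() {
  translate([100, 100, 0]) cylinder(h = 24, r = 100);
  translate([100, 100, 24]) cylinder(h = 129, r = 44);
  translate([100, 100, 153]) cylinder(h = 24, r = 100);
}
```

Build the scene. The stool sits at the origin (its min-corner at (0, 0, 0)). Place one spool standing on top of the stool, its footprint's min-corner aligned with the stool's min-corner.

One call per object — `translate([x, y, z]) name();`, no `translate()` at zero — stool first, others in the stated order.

stool();
translate([0, 0, 413]) spool();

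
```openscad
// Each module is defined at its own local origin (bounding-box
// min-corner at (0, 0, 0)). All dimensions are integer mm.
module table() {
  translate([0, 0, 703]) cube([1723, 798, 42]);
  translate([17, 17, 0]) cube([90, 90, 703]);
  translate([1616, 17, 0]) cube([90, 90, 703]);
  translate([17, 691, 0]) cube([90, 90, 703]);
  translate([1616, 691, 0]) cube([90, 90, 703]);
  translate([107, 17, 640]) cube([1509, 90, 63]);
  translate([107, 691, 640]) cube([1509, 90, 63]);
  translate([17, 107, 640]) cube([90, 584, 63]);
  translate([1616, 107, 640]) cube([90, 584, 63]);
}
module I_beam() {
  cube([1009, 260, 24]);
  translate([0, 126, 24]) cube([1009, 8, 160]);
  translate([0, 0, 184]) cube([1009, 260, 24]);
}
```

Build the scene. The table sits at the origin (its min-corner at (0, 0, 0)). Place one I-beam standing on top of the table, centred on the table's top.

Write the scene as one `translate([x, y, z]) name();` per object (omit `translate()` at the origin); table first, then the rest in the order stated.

table();
translate([357, 269, 745]) I_beam();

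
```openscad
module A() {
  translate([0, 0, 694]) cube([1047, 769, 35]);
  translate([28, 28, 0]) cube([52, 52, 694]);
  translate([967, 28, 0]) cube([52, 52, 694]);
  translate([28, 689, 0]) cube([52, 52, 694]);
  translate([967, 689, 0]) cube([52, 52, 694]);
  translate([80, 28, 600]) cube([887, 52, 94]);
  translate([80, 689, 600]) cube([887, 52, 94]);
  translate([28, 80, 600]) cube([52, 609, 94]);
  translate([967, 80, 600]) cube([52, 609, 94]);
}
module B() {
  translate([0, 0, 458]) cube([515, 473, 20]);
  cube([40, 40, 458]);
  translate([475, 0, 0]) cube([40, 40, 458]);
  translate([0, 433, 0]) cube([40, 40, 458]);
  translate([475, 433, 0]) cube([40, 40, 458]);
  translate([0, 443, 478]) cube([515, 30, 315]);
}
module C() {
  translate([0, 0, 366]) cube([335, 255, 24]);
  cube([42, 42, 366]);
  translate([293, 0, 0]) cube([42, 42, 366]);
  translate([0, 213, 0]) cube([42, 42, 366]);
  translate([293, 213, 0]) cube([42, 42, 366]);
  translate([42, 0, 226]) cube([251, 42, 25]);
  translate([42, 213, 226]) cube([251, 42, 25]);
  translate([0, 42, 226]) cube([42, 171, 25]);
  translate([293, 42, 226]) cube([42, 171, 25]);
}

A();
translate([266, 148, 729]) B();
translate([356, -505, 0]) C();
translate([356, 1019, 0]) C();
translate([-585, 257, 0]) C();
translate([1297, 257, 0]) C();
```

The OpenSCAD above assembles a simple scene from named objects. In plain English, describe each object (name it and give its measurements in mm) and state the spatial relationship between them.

A is a table: top 1047 mm (x) × 769 mm (y), 35 mm thick, upper face at z = 729 mm, on four 52×52 mm square legs, each inset 28 mm from the nearest pair of top edges, running from z = 0 to the bottom of the top. Four apron rails, 52 mm thick and 94 mm tall, run between adjacent legs with their top edges flush with the underside of the top and their outer faces flush with the legs' outer faces.

B is a chair. The seat is a 515×473×20 mm slab with its top at z = 478 mm, on four 40×40 mm corner legs (flush with the seat edges, standing on z = 0). A flat backrest 30 mm thick, 315 mm tall, spans the full seat width and rises from the seat top along its +y edge, rear face flush with the rear of the seat.

C is a simple wooden stool: a rectangular seat 335 mm (x) by 255 mm (y), 24 mm thick, top face at z = 390 mm, on four square legs, each 42×42 mm in cross-section. The legs rest on z = 0, each flush with a corner of the seat. Four stretchers, 42 mm wide and 25 mm tall, connect adjacent legs with their undersides at z = 226 mm, each running between the inner faces of the legs it joins and aligned with the legs' outer faces on the other axis.

The chair is on top of the table, centred. Four stools sit around the table at the −y, +y, −x, +x sides.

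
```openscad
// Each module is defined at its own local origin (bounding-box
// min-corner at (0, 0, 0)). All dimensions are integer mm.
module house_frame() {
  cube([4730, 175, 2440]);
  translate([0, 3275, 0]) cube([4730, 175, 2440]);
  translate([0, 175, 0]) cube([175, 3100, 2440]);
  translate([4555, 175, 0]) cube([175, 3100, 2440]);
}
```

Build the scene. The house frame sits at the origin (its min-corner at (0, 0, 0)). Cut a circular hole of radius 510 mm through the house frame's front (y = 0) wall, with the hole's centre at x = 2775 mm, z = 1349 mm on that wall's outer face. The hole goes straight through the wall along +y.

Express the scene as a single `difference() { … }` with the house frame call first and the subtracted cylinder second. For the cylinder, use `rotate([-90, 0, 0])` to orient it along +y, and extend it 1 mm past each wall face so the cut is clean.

difference() {
  house_frame();
  translate([2775, -1, 1349]) rotate([-90, 0, 0]) cylinder(h = 177, r = 510);
}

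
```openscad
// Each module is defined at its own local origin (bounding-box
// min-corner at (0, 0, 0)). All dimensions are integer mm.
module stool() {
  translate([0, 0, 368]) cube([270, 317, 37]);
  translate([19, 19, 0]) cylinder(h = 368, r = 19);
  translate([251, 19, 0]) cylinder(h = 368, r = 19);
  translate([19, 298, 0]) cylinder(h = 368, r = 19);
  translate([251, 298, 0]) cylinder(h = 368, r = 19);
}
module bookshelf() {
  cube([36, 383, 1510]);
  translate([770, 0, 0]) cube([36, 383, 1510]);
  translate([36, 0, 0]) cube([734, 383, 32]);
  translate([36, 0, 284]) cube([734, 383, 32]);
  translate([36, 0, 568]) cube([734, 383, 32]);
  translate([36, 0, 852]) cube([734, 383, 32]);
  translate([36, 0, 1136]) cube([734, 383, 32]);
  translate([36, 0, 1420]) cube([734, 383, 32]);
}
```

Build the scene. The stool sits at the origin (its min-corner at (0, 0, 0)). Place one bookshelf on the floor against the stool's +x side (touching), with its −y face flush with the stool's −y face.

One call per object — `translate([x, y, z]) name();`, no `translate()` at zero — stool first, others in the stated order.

stool();
translate([270, 0, 0]) bookshelf();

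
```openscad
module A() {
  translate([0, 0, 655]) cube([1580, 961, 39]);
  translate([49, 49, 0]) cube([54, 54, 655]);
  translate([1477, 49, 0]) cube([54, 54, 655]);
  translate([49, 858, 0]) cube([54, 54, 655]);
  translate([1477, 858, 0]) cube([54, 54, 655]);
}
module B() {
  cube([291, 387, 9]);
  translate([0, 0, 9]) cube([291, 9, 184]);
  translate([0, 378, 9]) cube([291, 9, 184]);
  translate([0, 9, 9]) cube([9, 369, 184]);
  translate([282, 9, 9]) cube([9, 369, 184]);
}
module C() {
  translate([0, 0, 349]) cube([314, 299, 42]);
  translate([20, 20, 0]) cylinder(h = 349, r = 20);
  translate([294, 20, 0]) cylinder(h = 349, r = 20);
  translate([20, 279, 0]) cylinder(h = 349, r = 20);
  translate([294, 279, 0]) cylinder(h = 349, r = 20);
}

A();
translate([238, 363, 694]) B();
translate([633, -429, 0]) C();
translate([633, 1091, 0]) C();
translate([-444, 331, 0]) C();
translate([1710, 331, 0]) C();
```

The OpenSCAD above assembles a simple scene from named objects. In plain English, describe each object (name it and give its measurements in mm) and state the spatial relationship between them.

A is a rectangular dining table. The top is 1580×961×39 mm with its upper surface at z = 694 mm. It stands on four 54×54 mm square legs, each inset 49 mm from the nearest pair of top edges, running from the floor to the underside of the top.

B is an open storage box with external size 291×387×193 mm and wall thickness 9 mm (the base is also 9 mm thick). The base covers the whole footprint; the four walls stand on the base, with the y-facing walls full-width and the x-facing walls fitting between their inner faces.

C is a simple wooden stool: a rectangular seat 314 mm (x) by 299 mm (y), 42 mm thick, top face at z = 391 mm, on four round legs, each 40 mm in diameter. The legs rest on z = 0, each leg's axis is inset half a diameter from the nearest pair of seat edges (so the leg's bounding box is flush with the corner).

The open box is on top of the table. Four stools sit around the table at the −y, +y, −x, +x sides.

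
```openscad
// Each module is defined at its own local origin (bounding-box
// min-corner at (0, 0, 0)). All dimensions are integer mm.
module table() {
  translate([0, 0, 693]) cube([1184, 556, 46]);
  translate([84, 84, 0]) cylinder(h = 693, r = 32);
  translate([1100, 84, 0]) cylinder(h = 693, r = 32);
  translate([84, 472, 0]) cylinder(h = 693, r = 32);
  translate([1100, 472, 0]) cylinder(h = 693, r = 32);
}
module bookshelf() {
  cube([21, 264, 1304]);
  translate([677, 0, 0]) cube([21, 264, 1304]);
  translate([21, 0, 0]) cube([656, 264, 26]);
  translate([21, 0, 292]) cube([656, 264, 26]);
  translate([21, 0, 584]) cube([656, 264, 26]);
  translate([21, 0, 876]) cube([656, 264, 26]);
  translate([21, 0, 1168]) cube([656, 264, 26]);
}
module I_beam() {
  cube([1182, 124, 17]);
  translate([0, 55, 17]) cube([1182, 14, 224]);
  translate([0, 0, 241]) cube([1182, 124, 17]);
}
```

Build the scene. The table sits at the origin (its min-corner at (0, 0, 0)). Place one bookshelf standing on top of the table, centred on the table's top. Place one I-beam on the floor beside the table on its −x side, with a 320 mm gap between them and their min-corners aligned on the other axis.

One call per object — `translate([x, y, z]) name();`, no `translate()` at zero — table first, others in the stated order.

table();
translate([243, 146, 739]) bookshelf();
translate([-1502, 0, 0]) I_beam();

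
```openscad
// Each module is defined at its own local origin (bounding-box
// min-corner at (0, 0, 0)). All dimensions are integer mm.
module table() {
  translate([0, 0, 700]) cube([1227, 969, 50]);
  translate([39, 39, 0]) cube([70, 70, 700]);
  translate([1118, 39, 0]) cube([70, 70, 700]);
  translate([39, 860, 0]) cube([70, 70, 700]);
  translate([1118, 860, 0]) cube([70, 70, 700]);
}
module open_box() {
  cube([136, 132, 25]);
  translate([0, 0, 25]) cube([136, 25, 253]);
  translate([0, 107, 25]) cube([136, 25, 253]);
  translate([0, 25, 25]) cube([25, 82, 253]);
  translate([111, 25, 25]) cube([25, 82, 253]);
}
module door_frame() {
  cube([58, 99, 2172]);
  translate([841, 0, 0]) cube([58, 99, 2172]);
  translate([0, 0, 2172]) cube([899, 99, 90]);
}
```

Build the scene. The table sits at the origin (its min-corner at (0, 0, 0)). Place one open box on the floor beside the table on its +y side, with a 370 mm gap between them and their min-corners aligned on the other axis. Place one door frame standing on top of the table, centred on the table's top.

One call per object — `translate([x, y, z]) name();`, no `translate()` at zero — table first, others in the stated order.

table();
translate([0, 1339, 0]) open_box();
translate([164, 435, 750]) door_frame();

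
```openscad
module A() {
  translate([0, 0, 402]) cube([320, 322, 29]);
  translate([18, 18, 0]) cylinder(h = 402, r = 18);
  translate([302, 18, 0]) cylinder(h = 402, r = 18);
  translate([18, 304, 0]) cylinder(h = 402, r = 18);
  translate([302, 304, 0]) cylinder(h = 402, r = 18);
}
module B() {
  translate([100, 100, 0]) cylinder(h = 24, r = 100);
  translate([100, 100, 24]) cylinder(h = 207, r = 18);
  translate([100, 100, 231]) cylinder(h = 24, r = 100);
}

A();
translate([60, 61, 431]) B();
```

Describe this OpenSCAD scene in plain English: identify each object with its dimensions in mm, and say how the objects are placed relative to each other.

A is a four-legged stool. The seat is a 320×322×29 mm slab whose top surface is at z = 431 mm; four round legs, each 36 mm in diameter, run from the floor (z = 0) to the underside of the seat, each leg's axis is inset half a diameter from the nearest pair of seat edges (so the leg's bounding box is flush with the corner).

B is a spool: two coaxial disc flanges of radius 100 mm and thickness 24 mm, joined by a core cylinder of radius 18 mm and height 207 mm. The lower flange rests on z = 0 and the three cylinders share a vertical axis.

The spool is on top of the stool, centred.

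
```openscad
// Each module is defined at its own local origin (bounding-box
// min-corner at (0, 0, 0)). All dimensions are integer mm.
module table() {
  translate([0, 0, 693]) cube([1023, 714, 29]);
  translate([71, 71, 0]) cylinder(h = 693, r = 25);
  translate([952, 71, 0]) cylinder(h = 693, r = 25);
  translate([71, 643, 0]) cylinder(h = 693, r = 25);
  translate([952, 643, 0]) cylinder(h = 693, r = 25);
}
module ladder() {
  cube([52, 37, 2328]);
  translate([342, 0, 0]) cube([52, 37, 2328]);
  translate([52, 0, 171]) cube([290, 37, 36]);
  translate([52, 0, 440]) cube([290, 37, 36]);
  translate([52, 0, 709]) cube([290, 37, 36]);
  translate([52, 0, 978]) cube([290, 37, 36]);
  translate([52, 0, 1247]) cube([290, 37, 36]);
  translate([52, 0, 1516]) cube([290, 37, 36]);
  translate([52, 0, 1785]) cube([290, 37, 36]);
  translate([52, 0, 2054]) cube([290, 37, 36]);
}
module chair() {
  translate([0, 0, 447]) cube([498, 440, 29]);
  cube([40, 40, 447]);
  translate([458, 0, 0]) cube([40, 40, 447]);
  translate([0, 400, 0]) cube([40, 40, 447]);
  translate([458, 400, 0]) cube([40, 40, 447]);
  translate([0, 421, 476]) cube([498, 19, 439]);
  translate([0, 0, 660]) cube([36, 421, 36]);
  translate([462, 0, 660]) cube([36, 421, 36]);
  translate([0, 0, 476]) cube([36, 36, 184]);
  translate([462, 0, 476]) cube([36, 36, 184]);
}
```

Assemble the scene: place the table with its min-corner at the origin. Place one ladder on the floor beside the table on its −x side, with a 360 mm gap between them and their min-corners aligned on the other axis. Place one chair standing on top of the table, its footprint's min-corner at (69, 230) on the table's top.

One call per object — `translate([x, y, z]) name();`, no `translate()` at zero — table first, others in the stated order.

table();
translate([-754, 0, 0]) ladder();
translate([69, 230, 722]) chair();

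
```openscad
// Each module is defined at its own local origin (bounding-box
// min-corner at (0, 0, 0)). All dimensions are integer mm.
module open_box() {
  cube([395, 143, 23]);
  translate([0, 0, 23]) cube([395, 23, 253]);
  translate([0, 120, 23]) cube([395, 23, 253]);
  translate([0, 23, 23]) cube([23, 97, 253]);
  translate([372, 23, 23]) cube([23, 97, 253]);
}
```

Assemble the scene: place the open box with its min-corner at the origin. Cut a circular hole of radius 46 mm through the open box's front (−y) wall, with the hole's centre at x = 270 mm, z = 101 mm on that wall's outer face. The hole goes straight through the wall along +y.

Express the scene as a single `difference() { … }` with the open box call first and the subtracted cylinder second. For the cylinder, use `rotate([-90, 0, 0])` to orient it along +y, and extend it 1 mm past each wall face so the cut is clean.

difference() {
  open_box();
  translate([270, -1, 101]) rotate([-90, 0, 0]) cylinder(h = 25, r = 46);
}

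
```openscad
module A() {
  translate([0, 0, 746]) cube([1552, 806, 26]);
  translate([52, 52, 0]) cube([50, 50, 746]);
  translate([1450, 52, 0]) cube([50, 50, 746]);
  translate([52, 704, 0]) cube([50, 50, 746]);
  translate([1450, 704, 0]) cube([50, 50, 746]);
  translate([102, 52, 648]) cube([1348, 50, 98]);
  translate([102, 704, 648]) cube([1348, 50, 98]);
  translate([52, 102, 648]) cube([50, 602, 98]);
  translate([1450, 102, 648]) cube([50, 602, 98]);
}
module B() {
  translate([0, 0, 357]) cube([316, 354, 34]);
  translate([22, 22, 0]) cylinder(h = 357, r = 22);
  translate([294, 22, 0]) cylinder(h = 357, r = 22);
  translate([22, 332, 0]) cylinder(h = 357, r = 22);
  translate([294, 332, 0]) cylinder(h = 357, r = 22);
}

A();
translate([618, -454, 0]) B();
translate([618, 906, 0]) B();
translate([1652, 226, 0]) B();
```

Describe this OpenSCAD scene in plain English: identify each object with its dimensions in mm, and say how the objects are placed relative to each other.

A is a table: top 1552 mm (x) × 806 mm (y), 26 mm thick, upper face at z = 772 mm, on four 50×50 mm square legs, each inset 52 mm from the nearest pair of top edges, running from z = 0 to the bottom of the top. Four apron rails, 50 mm thick and 98 mm tall, run between adjacent legs with their top edges flush with the underside of the top and their outer faces flush with the legs' outer faces.

B is a four-legged stool. The seat is a 316×354×34 mm slab whose top surface is at z = 391 mm; four round legs, each 44 mm in diameter, run from the floor (z = 0) to the underside of the seat, each leg's axis is inset half a diameter from the nearest pair of seat edges (so the leg's bounding box is flush with the corner).

Three stools sit around the table at the −y, +y, +x sides.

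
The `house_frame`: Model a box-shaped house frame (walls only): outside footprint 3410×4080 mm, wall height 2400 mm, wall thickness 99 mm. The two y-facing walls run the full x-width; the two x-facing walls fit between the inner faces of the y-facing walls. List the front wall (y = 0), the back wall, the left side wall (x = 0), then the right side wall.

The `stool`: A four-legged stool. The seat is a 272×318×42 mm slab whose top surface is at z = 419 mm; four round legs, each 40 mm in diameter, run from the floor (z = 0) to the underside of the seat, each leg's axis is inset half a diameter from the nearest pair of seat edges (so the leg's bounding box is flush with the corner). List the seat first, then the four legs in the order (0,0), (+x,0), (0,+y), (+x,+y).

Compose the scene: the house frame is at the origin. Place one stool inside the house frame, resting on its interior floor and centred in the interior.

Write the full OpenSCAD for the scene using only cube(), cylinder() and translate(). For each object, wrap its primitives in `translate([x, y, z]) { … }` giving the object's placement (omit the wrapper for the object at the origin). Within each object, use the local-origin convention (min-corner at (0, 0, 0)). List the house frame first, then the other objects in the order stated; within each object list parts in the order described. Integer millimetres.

cube([3410, 99, 2400]);
translate([0, 3981, 0]) cube([3410, 99, 2400]);
translate([0, 99, 0]) cube([99, 3882, 2400]);
translate([3311, 99, 0]) cube([99, 3882, 2400]);
translate([1569, 1881, 0]) {
  translate([0, 0, 377]) cube([272, 318, 42]);
  translate([20, 20, 0]) cylinder(h = 377, r = 20);
  translate([252, 20, 0]) cylinder(h = 377, r = 20);
  translate([20, 298, 0]) cylinder(h = 377, r = 20);
  translate([252, 298, 0]) cylinder(h = 377, r = 20);
}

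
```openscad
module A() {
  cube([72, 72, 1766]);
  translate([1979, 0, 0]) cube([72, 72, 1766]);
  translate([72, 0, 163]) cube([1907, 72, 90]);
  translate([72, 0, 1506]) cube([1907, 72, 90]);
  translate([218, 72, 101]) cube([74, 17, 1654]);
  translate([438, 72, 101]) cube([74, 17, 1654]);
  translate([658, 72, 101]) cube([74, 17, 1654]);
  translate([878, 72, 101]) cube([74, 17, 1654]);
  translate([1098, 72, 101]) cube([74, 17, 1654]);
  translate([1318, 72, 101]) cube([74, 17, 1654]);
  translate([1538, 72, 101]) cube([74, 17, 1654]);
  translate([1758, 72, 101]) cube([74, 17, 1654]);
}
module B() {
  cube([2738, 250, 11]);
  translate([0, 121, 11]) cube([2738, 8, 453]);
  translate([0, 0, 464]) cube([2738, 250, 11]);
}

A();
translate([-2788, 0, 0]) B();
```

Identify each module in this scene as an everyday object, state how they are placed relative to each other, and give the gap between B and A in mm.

The I-beam's nearest face is 50 mm from the fence section's −x face.

A is a fence section. B is an I-beam. The I-beam is on the floor beside the fence section on its −x side. The gap between the I-beam and the fence section is 50 mm.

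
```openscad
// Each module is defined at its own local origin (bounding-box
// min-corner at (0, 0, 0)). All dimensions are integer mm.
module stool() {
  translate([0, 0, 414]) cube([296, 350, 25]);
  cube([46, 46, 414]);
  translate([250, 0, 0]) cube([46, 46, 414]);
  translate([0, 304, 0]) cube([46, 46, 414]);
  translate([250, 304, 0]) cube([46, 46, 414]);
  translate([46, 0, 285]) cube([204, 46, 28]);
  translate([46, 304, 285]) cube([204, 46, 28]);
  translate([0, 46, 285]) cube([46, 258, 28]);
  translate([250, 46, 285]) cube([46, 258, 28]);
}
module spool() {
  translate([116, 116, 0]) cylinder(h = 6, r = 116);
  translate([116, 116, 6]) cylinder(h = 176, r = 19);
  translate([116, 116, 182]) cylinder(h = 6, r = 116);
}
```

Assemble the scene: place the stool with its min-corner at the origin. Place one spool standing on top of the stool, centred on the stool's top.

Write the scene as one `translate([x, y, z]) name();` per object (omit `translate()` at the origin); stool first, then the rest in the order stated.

stool();
translate([32, 59, 439]) spool();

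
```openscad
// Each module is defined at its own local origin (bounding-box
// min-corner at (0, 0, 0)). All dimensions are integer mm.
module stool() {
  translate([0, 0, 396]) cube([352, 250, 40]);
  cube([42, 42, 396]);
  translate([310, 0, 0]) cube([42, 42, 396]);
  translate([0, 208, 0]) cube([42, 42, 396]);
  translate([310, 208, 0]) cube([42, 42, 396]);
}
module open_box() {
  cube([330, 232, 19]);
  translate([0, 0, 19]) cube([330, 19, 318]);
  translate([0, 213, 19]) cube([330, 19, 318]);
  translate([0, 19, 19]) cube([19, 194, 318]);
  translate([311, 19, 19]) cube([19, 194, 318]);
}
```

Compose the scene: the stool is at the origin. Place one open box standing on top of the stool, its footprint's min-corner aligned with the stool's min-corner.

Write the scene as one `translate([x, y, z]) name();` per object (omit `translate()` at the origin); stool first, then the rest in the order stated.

stool();
translate([0, 0, 436]) open_box();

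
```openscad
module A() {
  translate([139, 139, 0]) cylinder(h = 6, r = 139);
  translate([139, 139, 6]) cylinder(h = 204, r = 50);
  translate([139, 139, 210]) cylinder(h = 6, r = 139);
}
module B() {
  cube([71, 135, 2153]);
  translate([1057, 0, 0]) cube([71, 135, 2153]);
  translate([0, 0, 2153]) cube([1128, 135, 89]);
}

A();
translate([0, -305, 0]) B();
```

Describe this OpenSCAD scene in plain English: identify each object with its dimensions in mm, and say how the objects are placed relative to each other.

A is a spool: two coaxial disc flanges of radius 139 mm and thickness 6 mm, joined by a core cylinder of radius 50 mm and height 204 mm. The lower flange rests on z = 0 and the three cylinders share a vertical axis.

B is a door frame. The clear opening is 986 mm wide and 2153 mm high. Two 71 mm wide jambs, 135 mm deep, stand either side of the opening from the floor to the top of the opening. A 89 mm thick head sits across the top of both jambs, spanning the full outside width of the frame.

The door frame is on the floor beside the spool on its −y side.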